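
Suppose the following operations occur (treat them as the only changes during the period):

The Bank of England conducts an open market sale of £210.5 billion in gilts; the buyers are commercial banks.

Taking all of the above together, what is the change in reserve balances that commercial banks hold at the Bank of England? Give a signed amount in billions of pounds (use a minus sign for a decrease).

Bank of England balance sheet:
  Assets:      Securities −£210.5B
  Liabilities: Bank reserves −£210.5B
So the change in reserve balances that commercial banks hold at the Bank of England is -£210.5 billion.

-£210.5 billion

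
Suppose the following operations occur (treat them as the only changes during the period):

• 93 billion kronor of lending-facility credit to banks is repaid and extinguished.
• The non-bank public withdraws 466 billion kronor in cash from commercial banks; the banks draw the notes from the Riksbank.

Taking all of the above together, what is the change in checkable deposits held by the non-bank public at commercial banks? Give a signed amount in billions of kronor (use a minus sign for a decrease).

Riksbank balance sheet:
  Assets:      Loans to banks −93B
  Liabilities: Bank reserves −559B, Currency in circulation +466B
Commercial banking system:
  Assets:      Reserves at CB −559B
  Liabilities: Checkable deposits −466B, Borrowings from CB −93B
So the change in checkable deposits held by the non-bank public at commercial banks is -466 billion.

-466 billion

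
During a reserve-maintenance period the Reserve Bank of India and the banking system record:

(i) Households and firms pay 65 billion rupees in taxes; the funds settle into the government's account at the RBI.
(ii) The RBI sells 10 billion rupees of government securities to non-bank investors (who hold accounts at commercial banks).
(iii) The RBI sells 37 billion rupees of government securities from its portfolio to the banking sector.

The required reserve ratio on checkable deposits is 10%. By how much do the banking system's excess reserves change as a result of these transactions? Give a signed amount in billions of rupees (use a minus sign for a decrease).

Government account inflow 65 billion rupees: reserves −65B, deposits −65B.
Asset sale (to non-banks) 10 billion rupees: reserves −10B, deposits −10B.
OMO sale (to banks) 37 billion rupees: reserves −37B, deposits 0.
Totals: Δreserves = −112B, Δdeposits = −75B.
Δrequired reserves = 10% × −75B = −7.5B.
Δexcess reserves = Δreserves − Δrequired = −112B − (−7.5B) = -104.5 billion.

-104.5 billion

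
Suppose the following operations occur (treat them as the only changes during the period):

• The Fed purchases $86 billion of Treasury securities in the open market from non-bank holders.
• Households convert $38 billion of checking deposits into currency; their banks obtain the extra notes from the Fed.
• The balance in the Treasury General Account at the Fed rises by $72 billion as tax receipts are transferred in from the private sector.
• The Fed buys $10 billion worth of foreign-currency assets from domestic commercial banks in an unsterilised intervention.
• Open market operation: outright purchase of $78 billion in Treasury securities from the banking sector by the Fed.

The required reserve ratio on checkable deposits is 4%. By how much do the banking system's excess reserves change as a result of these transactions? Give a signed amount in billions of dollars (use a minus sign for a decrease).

+$64.96 billion

Asset purchase (from non-banks) $86 billion: reserves +$86B, deposits +$86B.
Currency withdrawal $38 billion: reserves −$38B, deposits −$38B.
Government account inflow $72 billion: reserves −$72B, deposits −$72B.
FX purchase $10 billion: reserves +$10B, deposits 0.
OMO purchase (from banks) $78 billion: reserves +$78B, deposits 0.
Totals: Δreserves = +$64B, Δdeposits = −$24B.
Δrequired reserves = 4% × −$24B = −$0.96B.
Δexcess reserves = Δreserves − Δrequired = +$64B − (−$0.96B) = +$64.96 billion.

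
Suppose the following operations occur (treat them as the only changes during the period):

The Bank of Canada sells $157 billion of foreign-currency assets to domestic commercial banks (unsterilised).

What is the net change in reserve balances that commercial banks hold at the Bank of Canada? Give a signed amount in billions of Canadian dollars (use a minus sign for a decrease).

Bank of Canada balance sheet:
  Assets:      Foreign assets −$157B
  Liabilities: Bank reserves −$157B
So the change in reserve balances that commercial banks hold at the Bank of Canada is -$157 billion.

-$157 billion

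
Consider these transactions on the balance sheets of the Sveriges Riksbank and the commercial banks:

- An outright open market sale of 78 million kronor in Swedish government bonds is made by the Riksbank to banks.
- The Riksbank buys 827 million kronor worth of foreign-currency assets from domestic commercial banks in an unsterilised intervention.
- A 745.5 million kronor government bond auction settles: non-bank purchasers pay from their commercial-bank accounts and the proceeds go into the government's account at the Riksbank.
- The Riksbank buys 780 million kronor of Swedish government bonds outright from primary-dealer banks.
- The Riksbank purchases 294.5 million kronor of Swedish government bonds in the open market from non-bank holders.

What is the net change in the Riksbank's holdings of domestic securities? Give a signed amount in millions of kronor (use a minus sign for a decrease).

OMO sale (to banks) 78 million kronor: securities removed from the Riksbank's portfolio → −78M.
FX purchase 827 million kronor: the Riksbank's securities portfolio is untouched → 0.
Government account inflow 745.5 million kronor: the Riksbank's securities portfolio is untouched → 0.
OMO purchase (from banks) 780 million kronor: securities added to the Riksbank's portfolio → +780M.
Asset purchase (from non-banks) 294.5 million kronor: securities added to the Riksbank's portfolio → +294.5M.
Net: −78 + 0 + 0 + 780 + 294.5 = +996.5 million.

+996.5 million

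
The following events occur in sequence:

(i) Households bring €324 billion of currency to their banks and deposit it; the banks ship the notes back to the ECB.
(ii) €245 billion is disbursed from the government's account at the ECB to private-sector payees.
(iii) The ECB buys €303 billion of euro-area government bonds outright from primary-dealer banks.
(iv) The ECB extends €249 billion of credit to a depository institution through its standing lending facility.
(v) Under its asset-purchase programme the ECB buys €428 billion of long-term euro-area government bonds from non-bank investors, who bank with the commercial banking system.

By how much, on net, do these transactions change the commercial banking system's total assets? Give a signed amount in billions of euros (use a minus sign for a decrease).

+€1246 billion

Currency deposit €324 billion: bank balance sheets expand → +€324B.
Government spending €245 billion: bank balance sheets expand → +€245B.
OMO purchase (from banks) €303 billion: just an asset swap on bank balance sheets → 0.
Discount-window loan €249 billion: bank balance sheets expand → +€249B.
Asset purchase (from non-banks) €428 billion: bank balance sheets expand → +€428B.
Net: 324 + 245 + 0 + 249 + 428 = +€1246 billion.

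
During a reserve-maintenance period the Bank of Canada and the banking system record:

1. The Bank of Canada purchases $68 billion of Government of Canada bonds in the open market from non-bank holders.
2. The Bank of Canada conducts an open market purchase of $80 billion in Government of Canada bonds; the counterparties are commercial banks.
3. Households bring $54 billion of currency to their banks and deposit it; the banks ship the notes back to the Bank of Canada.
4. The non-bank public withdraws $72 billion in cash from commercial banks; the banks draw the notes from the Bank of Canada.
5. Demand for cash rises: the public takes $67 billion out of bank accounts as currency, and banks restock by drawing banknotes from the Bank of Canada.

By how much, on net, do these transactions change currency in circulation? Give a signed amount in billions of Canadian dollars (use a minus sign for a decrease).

+$85 billion

Bank of Canada balance sheet:
  Assets:      Securities +$148B
  Liabilities: Bank reserves +$63B, Currency in circulation +$85B
So the change in currency in circulation is +$85 billion.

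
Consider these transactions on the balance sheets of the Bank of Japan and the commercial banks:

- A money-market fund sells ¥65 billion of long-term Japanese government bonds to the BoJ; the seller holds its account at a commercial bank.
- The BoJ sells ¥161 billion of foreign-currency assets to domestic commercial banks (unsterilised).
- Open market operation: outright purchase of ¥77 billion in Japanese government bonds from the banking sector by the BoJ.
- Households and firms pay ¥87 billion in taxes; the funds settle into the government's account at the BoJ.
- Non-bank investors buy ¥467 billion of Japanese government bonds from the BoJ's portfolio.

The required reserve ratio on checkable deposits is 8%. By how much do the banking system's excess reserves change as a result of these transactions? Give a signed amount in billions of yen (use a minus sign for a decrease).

Asset purchase (from non-banks) ¥65 billion: reserves +¥65B, deposits +¥65B.
FX sale ¥161 billion: reserves −¥161B, deposits 0.
OMO purchase (from banks) ¥77 billion: reserves +¥77B, deposits 0.
Government account inflow ¥87 billion: reserves −¥87B, deposits −¥87B.
Asset sale (to non-banks) ¥467 billion: reserves −¥467B, deposits −¥467B.
Totals: Δreserves = −¥573B, Δdeposits = −¥489B.
Δrequired reserves = 8% × −¥489B = −¥39.12B.
Δexcess reserves = Δreserves − Δrequired = −¥573B − (−¥39.12B) = -¥533.88 billion.

-¥533.88 billion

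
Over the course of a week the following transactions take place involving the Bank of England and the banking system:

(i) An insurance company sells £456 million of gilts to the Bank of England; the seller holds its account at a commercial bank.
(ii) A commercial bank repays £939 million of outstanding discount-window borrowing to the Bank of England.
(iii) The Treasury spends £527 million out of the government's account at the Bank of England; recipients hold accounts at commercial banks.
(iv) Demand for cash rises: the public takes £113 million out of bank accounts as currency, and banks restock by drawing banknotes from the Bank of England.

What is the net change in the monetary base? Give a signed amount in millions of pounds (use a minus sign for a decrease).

Bank of England balance sheet:
  Assets:      Securities +£456M, Loans to banks −£939M
  Liabilities: Bank reserves −£69M, Currency in circulation +£113M, Government deposits −£527M
Commercial banking system:
  Assets:      Reserves at CB −£69M
  Liabilities: Checkable deposits +£870M, Borrowings from CB −£939M
Monetary base = currency + reserves: +£113M + (−£69M) = +£44 million.

+£44 million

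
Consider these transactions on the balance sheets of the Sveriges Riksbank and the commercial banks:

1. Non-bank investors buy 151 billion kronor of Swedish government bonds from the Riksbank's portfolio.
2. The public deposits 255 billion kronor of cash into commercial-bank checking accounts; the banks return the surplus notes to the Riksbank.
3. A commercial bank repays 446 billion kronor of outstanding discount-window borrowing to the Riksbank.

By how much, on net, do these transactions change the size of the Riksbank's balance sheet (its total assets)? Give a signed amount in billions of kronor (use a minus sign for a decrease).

Riksbank balance sheet:
  Assets:      Securities −151B, Loans to banks −446B
  Liabilities: Bank reserves −342B, Currency in circulation −255B
Change in total Riksbank assets = -597 billion.

-597 billion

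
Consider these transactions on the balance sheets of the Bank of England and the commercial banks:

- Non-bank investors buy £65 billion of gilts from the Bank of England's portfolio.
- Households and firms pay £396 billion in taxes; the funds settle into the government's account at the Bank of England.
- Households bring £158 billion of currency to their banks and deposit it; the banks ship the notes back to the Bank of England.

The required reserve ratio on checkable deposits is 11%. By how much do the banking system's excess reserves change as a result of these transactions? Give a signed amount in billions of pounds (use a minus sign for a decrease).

Asset sale (to non-banks) £65 billion: reserves −£65B, deposits −£65B.
Government account inflow £396 billion: reserves −£396B, deposits −£396B.
Currency deposit £158 billion: reserves +£158B, deposits +£158B.
Totals: Δreserves = −£303B, Δdeposits = −£303B.
Δrequired reserves = 11% × −£303B = −£33.33B.
Δexcess reserves = Δreserves − Δrequired = −£303B − (−£33.33B) = -£269.67 billion.

-£269.67 billion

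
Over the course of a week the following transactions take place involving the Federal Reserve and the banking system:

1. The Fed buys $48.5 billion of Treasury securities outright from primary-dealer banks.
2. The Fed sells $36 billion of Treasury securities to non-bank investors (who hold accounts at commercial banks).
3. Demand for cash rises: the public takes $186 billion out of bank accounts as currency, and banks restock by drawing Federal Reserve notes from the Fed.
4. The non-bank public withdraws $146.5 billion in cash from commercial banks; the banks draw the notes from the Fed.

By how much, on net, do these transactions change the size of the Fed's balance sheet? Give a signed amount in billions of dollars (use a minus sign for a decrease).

Fed balance sheet:
  Assets:      Securities +$12.5B
  Liabilities: Bank reserves −$320B, Currency in circulation +$332.5B
Commercial banking system:
  Assets:      Reserves at CB −$320B, Securities −$48.5B
  Liabilities: Checkable deposits −$368.5B
Change in total Fed assets = +$12.5 billion.

+$12.5 billion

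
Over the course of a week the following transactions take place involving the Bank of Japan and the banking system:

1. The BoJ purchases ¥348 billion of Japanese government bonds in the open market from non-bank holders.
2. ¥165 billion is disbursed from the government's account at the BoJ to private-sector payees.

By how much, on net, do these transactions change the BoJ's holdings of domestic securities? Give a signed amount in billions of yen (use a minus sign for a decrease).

+¥348 billion

Asset purchase (from non-banks) ¥348 billion: securities added to the BoJ's portfolio → +¥348B.
Government spending ¥165 billion: the BoJ's securities portfolio is untouched → 0.
Net: 348 + 0 = +¥348 billion.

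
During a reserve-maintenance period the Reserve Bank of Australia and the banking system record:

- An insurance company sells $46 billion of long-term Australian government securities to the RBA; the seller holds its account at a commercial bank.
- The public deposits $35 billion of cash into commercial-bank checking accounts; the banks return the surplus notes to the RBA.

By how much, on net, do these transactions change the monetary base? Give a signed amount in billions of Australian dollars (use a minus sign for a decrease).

+$46 billion

RBA balance sheet:
  Assets:      Securities +$46B
  Liabilities: Bank reserves +$81B, Currency in circulation −$35B
Monetary base = currency + reserves: −$35B + (+$81B) = +$46 billion.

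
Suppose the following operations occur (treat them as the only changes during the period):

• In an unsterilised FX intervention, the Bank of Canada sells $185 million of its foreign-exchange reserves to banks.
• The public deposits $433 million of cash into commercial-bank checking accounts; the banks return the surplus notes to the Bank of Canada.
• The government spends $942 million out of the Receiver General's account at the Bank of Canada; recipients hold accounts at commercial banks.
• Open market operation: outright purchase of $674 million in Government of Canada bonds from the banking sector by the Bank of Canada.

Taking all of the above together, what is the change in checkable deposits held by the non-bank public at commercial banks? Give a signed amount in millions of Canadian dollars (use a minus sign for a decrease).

Bank of Canada balance sheet:
  Assets:      Securities +$674M, Foreign assets −$185M
  Liabilities: Bank reserves +$1864M, Currency in circulation −$433M, Government deposits −$942M
Commercial banking system:
  Assets:      Reserves at CB +$1864M, Securities −$674M, Foreign assets +$185M
  Liabilities: Checkable deposits +$1375M
So the change in checkable deposits held by the non-bank public at commercial banks is +$1375 million.

+$1375 million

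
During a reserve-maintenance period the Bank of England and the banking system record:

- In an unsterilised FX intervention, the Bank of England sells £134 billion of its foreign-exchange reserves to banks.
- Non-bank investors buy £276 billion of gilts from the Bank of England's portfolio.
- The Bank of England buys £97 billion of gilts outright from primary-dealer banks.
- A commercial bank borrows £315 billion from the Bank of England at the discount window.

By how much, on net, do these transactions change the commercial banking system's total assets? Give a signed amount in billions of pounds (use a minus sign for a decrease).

+£39 billion

FX sale £134 billion: just an asset swap on bank balance sheets → 0.
Asset sale (to non-banks) £276 billion: bank balance sheets shrink → −£276B.
OMO purchase (from banks) £97 billion: just an asset swap on bank balance sheets → 0.
Discount-window loan £315 billion: bank balance sheets expand → +£315B.
Net: 0 − 276 + 0 + 315 = +£39 billion.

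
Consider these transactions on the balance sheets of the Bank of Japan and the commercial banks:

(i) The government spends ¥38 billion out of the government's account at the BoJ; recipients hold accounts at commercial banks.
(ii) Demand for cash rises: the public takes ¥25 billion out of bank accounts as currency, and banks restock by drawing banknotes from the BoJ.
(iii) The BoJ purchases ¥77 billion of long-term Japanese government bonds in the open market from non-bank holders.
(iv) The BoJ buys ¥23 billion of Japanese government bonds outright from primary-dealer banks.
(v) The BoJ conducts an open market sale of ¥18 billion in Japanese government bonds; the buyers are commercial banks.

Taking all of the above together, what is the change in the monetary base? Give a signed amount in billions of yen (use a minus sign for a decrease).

+¥120 billion

Government spending ¥38 billion: a non-base liability converts back to reserves → +¥38B.
Currency withdrawal ¥25 billion: just a shift between currency and reserves — both are base money → 0.
Asset purchase (from non-banks) ¥77 billion: BoJ balance sheet expands → +¥77B.
OMO purchase (from banks) ¥23 billion: BoJ balance sheet expands → +¥23B.
OMO sale (to banks) ¥18 billion: BoJ balance sheet contracts → −¥18B.
Net: 38 + 0 + 77 + 23 − 18 = +¥120 billion.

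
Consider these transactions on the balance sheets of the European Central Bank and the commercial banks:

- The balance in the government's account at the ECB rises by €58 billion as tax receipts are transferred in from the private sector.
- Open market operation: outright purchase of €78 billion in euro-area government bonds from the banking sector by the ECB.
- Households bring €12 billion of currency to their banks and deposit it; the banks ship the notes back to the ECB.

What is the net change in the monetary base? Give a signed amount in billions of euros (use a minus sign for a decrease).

ECB balance sheet:
  Assets:      Securities +€78B
  Liabilities: Bank reserves +€32B, Currency in circulation −€12B, Government deposits +€58B
Monetary base = currency + reserves: −€12B + (+€32B) = +€20 billion.

+€20 billion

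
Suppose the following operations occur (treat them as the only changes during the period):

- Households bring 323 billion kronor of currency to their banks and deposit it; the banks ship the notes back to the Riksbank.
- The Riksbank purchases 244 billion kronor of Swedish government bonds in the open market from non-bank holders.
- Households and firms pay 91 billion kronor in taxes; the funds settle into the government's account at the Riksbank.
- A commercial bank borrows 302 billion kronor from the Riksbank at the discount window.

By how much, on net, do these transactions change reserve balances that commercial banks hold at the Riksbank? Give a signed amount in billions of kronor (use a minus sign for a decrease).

+778 billion

Riksbank balance sheet:
  Assets:      Securities +244B, Loans to banks +302B
  Liabilities: Bank reserves +778B, Currency in circulation −323B, Government deposits +91B
So the change in reserve balances that commercial banks hold at the Riksbank is +778 billion.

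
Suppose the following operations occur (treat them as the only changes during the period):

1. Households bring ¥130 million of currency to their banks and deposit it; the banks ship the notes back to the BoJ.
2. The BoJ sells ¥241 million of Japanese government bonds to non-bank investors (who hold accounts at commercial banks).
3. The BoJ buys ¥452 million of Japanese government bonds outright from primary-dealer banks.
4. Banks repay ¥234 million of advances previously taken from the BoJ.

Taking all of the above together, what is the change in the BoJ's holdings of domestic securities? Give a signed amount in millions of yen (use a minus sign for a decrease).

Currency deposit ¥130 million: the BoJ's securities portfolio is untouched → 0.
Asset sale (to non-banks) ¥241 million: securities removed from the BoJ's portfolio → −¥241M.
OMO purchase (from banks) ¥452 million: securities added to the BoJ's portfolio → +¥452M.
Discount-window repayment ¥234 million: the BoJ's securities portfolio is untouched → 0.
Net: 0 − 241 + 452 + 0 = +¥211 million.

+¥211 million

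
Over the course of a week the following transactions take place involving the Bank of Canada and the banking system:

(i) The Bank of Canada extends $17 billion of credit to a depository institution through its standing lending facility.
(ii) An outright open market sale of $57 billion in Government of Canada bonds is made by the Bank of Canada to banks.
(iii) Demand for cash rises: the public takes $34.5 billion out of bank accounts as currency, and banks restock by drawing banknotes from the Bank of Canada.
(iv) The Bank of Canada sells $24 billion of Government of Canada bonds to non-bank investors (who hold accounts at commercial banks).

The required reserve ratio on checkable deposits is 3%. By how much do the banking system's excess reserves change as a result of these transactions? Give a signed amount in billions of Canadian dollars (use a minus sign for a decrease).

Discount-window loan $17 billion: reserves +$17B, deposits 0.
OMO sale (to banks) $57 billion: reserves −$57B, deposits 0.
Currency withdrawal $34.5 billion: reserves −$34.5B, deposits −$34.5B.
Asset sale (to non-banks) $24 billion: reserves −$24B, deposits −$24B.
Totals: Δreserves = −$98.5B, Δdeposits = −$58.5B.
Δrequired reserves = 3% × −$58.5B = −$1.755B.
Δexcess reserves = Δreserves − Δrequired = −$98.5B − (−$1.755B) = -$96.745 billion.

-$96.745 billion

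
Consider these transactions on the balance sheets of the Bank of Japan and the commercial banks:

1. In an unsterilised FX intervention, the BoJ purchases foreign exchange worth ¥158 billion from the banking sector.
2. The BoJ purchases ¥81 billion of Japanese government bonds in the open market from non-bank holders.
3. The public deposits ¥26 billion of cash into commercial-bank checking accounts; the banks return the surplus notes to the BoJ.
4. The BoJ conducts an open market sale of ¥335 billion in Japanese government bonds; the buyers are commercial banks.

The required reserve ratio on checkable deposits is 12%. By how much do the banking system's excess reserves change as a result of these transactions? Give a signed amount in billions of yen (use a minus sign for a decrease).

FX purchase ¥158 billion: reserves +¥158B, deposits 0.
Asset purchase (from non-banks) ¥81 billion: reserves +¥81B, deposits +¥81B.
Currency deposit ¥26 billion: reserves +¥26B, deposits +¥26B.
OMO sale (to banks) ¥335 billion: reserves −¥335B, deposits 0.
Totals: Δreserves = −¥70B, Δdeposits = +¥107B.
Δrequired reserves = 12% × +¥107B = +¥12.84B.
Δexcess reserves = Δreserves − Δrequired = −¥70B − (+¥12.84B) = -¥82.84 billion.

-¥82.84 billion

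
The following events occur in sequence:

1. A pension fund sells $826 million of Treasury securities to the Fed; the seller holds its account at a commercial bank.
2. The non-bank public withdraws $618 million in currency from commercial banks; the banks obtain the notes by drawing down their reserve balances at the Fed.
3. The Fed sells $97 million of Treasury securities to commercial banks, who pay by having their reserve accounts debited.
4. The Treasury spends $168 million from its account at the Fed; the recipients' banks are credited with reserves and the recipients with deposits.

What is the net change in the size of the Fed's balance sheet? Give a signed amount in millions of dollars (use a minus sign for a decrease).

+$729 million

Fed balance sheet:
  Assets:      Securities +$729M
  Liabilities: Bank reserves +$279M, Currency in circulation +$618M, Government deposits −$168M
Commercial banking system:
  Assets:      Reserves at CB +$279M, Securities +$97M
  Liabilities: Checkable deposits +$376M
Change in total Fed assets = +$729 million.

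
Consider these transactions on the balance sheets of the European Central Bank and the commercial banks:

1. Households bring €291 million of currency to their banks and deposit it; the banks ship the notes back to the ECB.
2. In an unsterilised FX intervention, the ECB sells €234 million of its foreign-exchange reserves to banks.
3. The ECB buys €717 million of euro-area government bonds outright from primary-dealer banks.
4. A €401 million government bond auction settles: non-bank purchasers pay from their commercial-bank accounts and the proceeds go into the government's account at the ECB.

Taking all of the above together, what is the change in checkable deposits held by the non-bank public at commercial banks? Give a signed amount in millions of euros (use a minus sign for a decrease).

-€110 million

ECB balance sheet:
  Assets:      Securities +€717M, Foreign assets −€234M
  Liabilities: Bank reserves +€373M, Currency in circulation −€291M, Government deposits +€401M
Commercial banking system:
  Assets:      Reserves at CB +€373M, Securities −€717M, Foreign assets +€234M
  Liabilities: Checkable deposits −€110M
So the change in checkable deposits held by the non-bank public at commercial banks is -€110 million.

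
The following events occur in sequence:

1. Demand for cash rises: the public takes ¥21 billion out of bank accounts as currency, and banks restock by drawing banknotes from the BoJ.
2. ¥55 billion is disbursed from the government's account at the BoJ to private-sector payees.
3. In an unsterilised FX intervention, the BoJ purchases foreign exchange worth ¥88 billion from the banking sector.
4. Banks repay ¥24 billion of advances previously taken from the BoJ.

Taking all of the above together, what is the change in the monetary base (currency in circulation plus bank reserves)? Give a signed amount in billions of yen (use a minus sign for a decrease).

+¥119 billion

BoJ balance sheet:
  Assets:      Loans to banks −¥24B, Foreign assets +¥88B
  Liabilities: Bank reserves +¥98B, Currency in circulation +¥21B, Government deposits −¥55B
Monetary base = currency + reserves: +¥21B + (+¥98B) = +¥119 billion.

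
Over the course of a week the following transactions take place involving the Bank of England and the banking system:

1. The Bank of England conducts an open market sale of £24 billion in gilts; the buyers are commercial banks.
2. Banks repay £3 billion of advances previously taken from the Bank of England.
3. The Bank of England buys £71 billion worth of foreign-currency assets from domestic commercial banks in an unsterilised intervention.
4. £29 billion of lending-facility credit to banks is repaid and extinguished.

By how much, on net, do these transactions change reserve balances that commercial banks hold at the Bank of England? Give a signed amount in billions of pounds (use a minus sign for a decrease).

OMO sale (to banks) £24 billion: the buying banks pay out of their reserve balances → −£24B.
Discount-window repayment £3 billion: repayment is debited from reserves → −£3B.
FX purchase £71 billion: the Bank of England pays by crediting reserve accounts → +£71B.
Discount-window repayment £29 billion: repayment is debited from reserves → −£29B.
Net: −24 − 3 + 71 − 29 = +£15 billion.

+£15 billion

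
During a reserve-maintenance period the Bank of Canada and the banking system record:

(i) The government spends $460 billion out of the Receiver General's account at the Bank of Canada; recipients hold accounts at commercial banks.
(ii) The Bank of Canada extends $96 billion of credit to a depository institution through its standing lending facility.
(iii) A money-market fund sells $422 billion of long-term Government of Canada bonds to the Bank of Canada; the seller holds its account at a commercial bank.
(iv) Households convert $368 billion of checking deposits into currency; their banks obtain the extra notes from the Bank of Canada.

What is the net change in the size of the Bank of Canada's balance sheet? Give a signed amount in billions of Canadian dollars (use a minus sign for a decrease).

+$518 billion

Bank of Canada balance sheet:
  Assets:      Securities +$422B, Loans to banks +$96B
  Liabilities: Bank reserves +$610B, Currency in circulation +$368B, Government deposits −$460B
Commercial banking system:
  Assets:      Reserves at CB +$610B
  Liabilities: Checkable deposits +$514B, Borrowings from CB +$96B
Change in total Bank of Canada assets = +$518 billion.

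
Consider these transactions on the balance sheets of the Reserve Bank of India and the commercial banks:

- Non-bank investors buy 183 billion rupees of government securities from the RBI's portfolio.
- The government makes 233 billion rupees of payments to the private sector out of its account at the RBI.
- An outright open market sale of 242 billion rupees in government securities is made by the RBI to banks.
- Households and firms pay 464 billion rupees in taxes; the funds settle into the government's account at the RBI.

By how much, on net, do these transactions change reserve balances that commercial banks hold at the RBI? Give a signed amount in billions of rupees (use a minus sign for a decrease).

Asset sale (to non-banks) 183 billion rupees: the non-bank buyers' banks settle from reserves → −183B.
Government spending 233 billion rupees: government payments flow into bank reserve accounts → +233B.
OMO sale (to banks) 242 billion rupees: the buying banks pay out of their reserve balances → −242B.
Government account inflow 464 billion rupees: funds move from bank reserves into the government account → −464B.
Net: −183 + 233 − 242 − 464 = -656 billion.

-656 billion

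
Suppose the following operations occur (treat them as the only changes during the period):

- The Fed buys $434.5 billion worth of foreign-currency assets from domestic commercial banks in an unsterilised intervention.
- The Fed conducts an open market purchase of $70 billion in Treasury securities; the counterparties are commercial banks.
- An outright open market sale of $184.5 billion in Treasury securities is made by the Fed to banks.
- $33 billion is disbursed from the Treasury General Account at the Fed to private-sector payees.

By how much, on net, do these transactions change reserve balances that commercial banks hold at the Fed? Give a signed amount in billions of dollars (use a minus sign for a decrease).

FX purchase $434.5 billion: the Fed pays by crediting reserve accounts → +$434.5B.
OMO purchase (from banks) $70 billion: the Fed pays by crediting reserve accounts → +$70B.
OMO sale (to banks) $184.5 billion: the buying banks pay out of their reserve balances → −$184.5B.
Government spending $33 billion: government payments flow into bank reserve accounts → +$33B.
Net: 434.5 + 70 − 184.5 + 33 = +$353 billion.

+$353 billion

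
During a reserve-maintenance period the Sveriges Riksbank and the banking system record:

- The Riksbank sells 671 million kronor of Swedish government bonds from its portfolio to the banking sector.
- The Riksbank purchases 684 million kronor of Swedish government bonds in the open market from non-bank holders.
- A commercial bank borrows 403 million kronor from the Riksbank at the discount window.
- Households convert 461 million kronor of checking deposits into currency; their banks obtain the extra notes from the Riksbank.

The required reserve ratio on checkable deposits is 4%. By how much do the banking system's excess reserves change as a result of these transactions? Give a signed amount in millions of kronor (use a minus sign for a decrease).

OMO sale (to banks) 671 million kronor: reserves −671M, deposits 0.
Asset purchase (from non-banks) 684 million kronor: reserves +684M, deposits +684M.
Discount-window loan 403 million kronor: reserves +403M, deposits 0.
Currency withdrawal 461 million kronor: reserves −461M, deposits −461M.
Totals: Δreserves = −45M, Δdeposits = +223M.
Δrequired reserves = 4% × +223M = +8.92M.
Δexcess reserves = Δreserves − Δrequired = −45M − (+8.92M) = -53.92 million.

-53.92 million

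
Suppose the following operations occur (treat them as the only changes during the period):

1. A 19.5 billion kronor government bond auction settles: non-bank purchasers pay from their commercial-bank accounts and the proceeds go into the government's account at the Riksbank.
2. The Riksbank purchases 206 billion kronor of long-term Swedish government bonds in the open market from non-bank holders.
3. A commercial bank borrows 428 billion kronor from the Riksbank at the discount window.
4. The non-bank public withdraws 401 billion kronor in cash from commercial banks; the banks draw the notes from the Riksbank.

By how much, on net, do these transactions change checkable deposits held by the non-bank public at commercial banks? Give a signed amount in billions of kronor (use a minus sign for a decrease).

-214.5 billion

Government account inflow 19.5 billion kronor: non-bank counterparties' bank balances fall → −19.5B.
Asset purchase (from non-banks) 206 billion kronor: non-bank counterparties' bank balances rise → +206B.
Discount-window loan 428 billion kronor: the counterparty is a bank, so public deposits are unchanged → 0.
Currency withdrawal 401 billion kronor: non-bank counterparties' bank balances fall → −401B.
Net: −19.5 + 206 + 0 − 401 = -214.5 billion.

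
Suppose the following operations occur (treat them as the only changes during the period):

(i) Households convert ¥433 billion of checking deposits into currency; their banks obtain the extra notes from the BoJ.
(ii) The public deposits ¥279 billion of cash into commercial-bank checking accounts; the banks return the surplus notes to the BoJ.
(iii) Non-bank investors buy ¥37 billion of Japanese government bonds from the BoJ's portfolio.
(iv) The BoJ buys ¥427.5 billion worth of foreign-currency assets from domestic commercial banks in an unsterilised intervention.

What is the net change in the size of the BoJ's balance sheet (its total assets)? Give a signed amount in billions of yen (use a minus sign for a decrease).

+¥390.5 billion

Currency withdrawal ¥433 billion: only the composition of liabilities changes → 0.
Currency deposit ¥279 billion: only the composition of liabilities changes → 0.
Asset sale (to non-banks) ¥37 billion: a BoJ asset is shed → −¥37B.
FX purchase ¥427.5 billion: a BoJ asset is acquired → +¥427.5B.
Net: 0 + 0 − 37 + 427.5 = +¥390.5 billion.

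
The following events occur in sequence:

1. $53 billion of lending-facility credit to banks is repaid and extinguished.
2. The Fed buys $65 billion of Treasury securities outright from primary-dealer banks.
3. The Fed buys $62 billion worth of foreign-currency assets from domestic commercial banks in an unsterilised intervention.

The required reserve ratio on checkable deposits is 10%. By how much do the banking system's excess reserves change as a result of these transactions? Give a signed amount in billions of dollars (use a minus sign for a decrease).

Discount-window repayment $53 billion: reserves −$53B, deposits 0.
OMO purchase (from banks) $65 billion: reserves +$65B, deposits 0.
FX purchase $62 billion: reserves +$62B, deposits 0.
Totals: Δreserves = +$74B, Δdeposits = 0.
Δrequired reserves = 10% × 0 = 0.
Δexcess reserves = Δreserves − Δrequired = +$74B − (0) = +$74 billion.

+$74 billion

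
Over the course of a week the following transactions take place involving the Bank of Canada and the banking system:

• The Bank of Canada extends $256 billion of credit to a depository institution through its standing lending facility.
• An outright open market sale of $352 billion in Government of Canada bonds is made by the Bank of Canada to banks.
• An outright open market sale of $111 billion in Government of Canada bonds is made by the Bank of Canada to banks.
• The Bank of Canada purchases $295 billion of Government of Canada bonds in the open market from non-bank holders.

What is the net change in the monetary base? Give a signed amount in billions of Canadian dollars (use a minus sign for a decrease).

Bank of Canada balance sheet:
  Assets:      Securities −$168B, Loans to banks +$256B
  Liabilities: Bank reserves +$88B
Monetary base = currency + reserves: 0 + (+$88B) = +$88 billion.

+$88 billion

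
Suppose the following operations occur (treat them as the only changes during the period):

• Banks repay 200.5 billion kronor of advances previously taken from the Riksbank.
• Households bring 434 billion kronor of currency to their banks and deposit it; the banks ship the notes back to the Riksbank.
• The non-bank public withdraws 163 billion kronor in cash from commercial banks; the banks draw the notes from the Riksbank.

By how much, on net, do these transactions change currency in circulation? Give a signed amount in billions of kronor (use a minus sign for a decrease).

Discount-window repayment 200.5 billion kronor: no currency enters or leaves circulation → 0.
Currency deposit 434 billion kronor: notes return to the central bank → −434B.
Currency withdrawal 163 billion kronor: notes leave the central bank → +163B.
Net: 0 − 434 + 163 = -271 billion.

-271 billion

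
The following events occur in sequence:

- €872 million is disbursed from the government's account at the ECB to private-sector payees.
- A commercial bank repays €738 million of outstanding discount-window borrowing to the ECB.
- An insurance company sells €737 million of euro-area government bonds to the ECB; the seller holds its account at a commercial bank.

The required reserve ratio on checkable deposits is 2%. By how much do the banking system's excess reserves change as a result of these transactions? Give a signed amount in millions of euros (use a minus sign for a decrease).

+€838.82 million

Government spending €872 million: reserves +€872M, deposits +€872M.
Discount-window repayment €738 million: reserves −€738M, deposits 0.
Asset purchase (from non-banks) €737 million: reserves +€737M, deposits +€737M.
Totals: Δreserves = +€871M, Δdeposits = +€1609M.
Δrequired reserves = 2% × +€1609M = +€32.18M.
Δexcess reserves = Δreserves − Δrequired = +€871M − (+€32.18M) = +€838.82 million.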